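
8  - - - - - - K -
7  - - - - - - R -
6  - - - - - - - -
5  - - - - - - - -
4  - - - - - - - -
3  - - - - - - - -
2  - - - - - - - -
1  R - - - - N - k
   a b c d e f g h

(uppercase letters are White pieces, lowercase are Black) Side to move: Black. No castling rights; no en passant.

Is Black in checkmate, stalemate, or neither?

stalemate

Black to move; black king on h1.
In check: no.
King squares — g1: attacked by Rg7; g2: attacked by Rg7; h2: attacked by Nf1.
Legal moves for Black: none.
Not in check and no legal moves → stalemate.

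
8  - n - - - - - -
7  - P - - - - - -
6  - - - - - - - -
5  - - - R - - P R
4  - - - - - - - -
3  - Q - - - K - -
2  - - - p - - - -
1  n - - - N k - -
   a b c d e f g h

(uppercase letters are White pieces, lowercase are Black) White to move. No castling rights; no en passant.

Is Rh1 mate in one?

yes

After Rh1: black king on f1; in check: yes, from the white rook on h1.
King squares — e1: attacked by Rh1; g1: attacked by Rh1; e2: attacked by Kf3; f2: attacked by Kf3; g2: attacked by Ne1.
Black has no legal moves → checkmate.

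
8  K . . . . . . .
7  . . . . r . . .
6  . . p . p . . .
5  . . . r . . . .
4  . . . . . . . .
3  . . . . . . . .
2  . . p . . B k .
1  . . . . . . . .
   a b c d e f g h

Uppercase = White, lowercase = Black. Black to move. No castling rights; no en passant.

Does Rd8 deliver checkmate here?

After Rd8: white king on a8; in check: yes, from the black rook on d8.
King squares — a7: attacked by Re7; b7: attacked by Re7; b8: attacked by Rd8.
White has no legal moves → checkmate.

yes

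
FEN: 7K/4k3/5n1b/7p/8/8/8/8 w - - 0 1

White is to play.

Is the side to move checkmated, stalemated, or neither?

stalemate

White to move; white king on h8.
In check: no.
King squares — g7: attacked by Bh6; h7: attacked by Nf6; g8: attacked by Nf6.
Legal moves for White: none.
Not in check and no legal moves → stalemate.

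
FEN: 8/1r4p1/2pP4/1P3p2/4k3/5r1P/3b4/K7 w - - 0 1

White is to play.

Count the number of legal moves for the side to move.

White to move; king on a1.
In check: no.
Legal moves: Kb2, Ka2, Kb1, bxc6, d7, b6, h4.
Count: 7.

7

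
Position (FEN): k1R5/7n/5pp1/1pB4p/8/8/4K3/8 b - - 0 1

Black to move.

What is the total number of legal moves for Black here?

Black to move; king on a8.
In check: yes, from the white rook on c8.
Legal moves: Kb7.
Count: 1.

1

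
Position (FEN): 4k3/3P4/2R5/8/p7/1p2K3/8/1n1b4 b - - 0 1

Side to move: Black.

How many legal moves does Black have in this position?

5

Black to move; king on e8.
In check: yes, from the white pawn on d7.
Legal moves: Kf8, Kd8, Kf7, Ke7, Kxd7.
Count: 5.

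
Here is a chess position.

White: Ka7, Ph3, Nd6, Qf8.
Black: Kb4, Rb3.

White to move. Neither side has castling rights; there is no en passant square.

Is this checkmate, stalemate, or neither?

White to move; white king on a7.
In check: no.
Legal moves for White include: Qh8, Qg8, Qe8, Qd8, Qc8, Qb8+, Qa8, Qg7, Qf7, Qe7, Qh6, Qf6, Qf5, Qf4+, Qf3, Qf2, Qf1, Kb8, ... (list truncated; more exist).
White has legal moves and is not in check → neither.

neither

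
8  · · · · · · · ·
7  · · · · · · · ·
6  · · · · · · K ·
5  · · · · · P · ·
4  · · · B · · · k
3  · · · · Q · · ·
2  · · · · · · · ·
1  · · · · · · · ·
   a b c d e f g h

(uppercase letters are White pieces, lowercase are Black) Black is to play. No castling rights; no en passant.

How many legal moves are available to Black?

1

Black to move; king on h4.
In check: no.
Legal moves: Kg4.
Count: 1.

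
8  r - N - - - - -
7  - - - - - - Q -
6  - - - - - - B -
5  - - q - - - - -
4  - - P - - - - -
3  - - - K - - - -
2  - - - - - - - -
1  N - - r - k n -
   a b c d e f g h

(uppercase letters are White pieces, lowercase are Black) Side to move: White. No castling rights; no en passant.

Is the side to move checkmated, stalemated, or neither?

neither

White to move; white king on d3.
In check: yes, from the black rook on d1.
King squares — c2: available; d2: attacked by Rd1; e2: attacked by Kf1; c3: available; e3: attacked by Qc5; c4: own pawn; d4: attacked by Rd1; e4: available.
Legal moves for White: Ke4, Kc3, Kc2.
White is in check but has 3 legal moves → neither.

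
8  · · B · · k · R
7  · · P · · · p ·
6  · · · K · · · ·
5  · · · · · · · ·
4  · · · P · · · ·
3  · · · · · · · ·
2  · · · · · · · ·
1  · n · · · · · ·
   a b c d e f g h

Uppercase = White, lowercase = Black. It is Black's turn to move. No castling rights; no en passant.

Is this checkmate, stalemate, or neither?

neither

Black to move; black king on f8.
In check: yes, from the white rook on h8.
Legal moves for Black: Kf7.
Black is in check but has 1 legal move → neither.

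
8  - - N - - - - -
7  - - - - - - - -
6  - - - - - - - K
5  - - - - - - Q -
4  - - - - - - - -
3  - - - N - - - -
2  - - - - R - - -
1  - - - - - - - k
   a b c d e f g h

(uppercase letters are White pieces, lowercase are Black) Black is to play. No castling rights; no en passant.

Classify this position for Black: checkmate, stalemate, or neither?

stalemate

Black to move; black king on h1.
In check: no.
King squares — g1: attacked by Qg5; g2: attacked by Re2; h2: attacked by Re2.
Legal moves for Black: none.
Not in check and no legal moves → stalemate.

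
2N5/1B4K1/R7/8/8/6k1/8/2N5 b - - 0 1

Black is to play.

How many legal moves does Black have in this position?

Black to move; king on g3.
In check: no.
Legal moves: Kh4, Kg4, Kf4, Kh3, Kh2, Kf2.
Count: 6.

6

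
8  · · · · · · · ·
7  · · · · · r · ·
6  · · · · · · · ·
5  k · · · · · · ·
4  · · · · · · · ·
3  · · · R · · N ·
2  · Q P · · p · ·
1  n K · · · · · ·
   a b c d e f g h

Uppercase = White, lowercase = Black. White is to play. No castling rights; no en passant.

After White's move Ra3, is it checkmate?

yes

After Ra3: black king on a5; in check: yes, from the white rook on a3.
King squares — a4: attacked by Ra3; b4: attacked by Qb2; b5: attacked by Qb2; a6: attacked by Ra3; b6: attacked by Qb2.
Black has no legal moves → checkmate.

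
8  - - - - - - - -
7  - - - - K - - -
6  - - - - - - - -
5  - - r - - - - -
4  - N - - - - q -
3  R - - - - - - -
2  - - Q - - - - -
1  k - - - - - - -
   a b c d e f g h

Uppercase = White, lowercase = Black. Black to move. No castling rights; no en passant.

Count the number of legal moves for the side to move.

0

Black to move; king on a1.
In check: yes, from the white rook on a3.
Legal moves: none.
Count: 0.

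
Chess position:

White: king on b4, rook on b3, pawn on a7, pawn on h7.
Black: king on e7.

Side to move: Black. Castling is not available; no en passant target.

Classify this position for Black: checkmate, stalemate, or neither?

neither

Black to move; black king on e7.
In check: no.
Legal moves for Black: Kf8, Ke8, Kd8, Kf7, Kd7, Kf6, Ke6, Kd6.
Black has 8 legal moves and is not in check → neither.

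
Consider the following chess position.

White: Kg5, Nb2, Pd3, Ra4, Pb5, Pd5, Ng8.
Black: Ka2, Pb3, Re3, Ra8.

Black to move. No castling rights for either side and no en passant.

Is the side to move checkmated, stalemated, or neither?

neither

Black to move; black king on a2.
In check: yes, from the white rook on a4.
King squares — a1: attacked by Ra4; b1: available; b2: available; a3: attacked by Ra4; b3: own pawn.
Legal moves for Black: Kxb2, Kb1, Rxa4.
Black is in check but has 3 legal moves → neither.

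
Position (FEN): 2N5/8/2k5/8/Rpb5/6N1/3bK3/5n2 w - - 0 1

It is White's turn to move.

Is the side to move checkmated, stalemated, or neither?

neither

White to move; white king on e2.
In check: yes, from the black bishop on c4.
King squares — d1: available; e1: attacked by Bd2; f1: attacked by Bc4; d2: attacked by Nf1; f2: available; d3: attacked by Bc4; e3: attacked by Nf1; f3: available.
Legal moves for White: Kf3, Kf2, Kd1.
White is in check but has 3 legal moves → neither.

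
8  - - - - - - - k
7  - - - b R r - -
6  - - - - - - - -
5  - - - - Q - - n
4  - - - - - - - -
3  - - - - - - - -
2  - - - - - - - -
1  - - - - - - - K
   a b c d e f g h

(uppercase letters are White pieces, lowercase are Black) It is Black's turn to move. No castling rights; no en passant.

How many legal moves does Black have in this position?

6

Black to move; king on h8.
In check: yes, from the white queen on e5.
Legal moves: Kg8, Kh7, Rg7, Rf6, Ng7, Nf6.
Count: 6.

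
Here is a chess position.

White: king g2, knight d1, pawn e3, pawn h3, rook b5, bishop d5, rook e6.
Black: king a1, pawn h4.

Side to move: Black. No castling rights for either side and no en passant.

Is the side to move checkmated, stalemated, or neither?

stalemate

Black to move; black king on a1.
In check: no.
King squares — b1: attacked by Rb5; a2: attacked by Bd5; b2: attacked by Nd1.
Legal moves for Black: none.
Not in check and no legal moves → stalemate.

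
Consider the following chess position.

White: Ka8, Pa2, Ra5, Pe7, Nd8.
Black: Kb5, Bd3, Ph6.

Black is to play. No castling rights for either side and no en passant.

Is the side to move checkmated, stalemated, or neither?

neither

Black to move; black king on b5.
In check: yes, from the white rook on a5.
Legal moves for Black: Kb6, Kxa5, Kc4, Kb4.
Black is in check but has 4 legal moves → neither.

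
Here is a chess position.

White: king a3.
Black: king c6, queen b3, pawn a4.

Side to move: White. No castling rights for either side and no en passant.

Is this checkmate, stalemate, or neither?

checkmate

White to move; white king on a3.
In check: yes, from the black queen on b3.
King squares — a2: attacked by Qb3; b2: attacked by Qb3; b3: attacked by Pa4; a4: attacked by Qb3; b4: attacked by Qb3.
Legal moves for White: none.
In check with no legal moves → checkmate.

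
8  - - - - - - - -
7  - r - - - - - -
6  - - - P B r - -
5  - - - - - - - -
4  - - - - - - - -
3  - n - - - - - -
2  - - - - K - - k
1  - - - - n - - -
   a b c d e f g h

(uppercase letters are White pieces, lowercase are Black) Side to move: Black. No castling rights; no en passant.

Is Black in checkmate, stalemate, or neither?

neither

Black to move; black king on h2.
In check: no.
Legal moves for Black include: Rb8, Rh7, Rg7, Rbf7, Re7, Rd7, Rc7, Ra7, Rb6, Rb5, Rb4, Rf8, Rff7, Rh6, Rg6, Rxe6+, Rf5, Rf4, ... (list truncated; more exist).
Black has legal moves and is not in check → neither.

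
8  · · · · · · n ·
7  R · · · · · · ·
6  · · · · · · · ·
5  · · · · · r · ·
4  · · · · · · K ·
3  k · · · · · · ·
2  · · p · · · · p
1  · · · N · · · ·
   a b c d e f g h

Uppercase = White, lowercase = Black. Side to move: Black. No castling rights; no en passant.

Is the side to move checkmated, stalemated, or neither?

neither

Black to move; black king on a3.
In check: yes, from the white rook on a7.
Legal moves for Black: Kb4, Kb3, Ra5.
Black is in check but has 3 legal moves → neither.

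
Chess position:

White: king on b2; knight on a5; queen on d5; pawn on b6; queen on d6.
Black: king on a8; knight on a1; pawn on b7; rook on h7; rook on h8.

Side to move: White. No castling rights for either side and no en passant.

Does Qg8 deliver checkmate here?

no

After Qg8: black king on a8; in check: yes, from the white queen on g8.
Black has 1 legal reply: Rxg8.
In check but a legal move exists → not checkmate.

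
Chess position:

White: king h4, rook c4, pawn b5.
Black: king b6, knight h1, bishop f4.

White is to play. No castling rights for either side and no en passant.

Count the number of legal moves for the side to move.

15

White to move; king on h4.
In check: no.
Legal moves: Kh5, Kg4, Kh3, Rc8, Rc7, Rc6+, Rc5, Rxf4, Re4, Rd4, Rb4, Ra4, Rc3, Rc2, Rc1.
Count: 15.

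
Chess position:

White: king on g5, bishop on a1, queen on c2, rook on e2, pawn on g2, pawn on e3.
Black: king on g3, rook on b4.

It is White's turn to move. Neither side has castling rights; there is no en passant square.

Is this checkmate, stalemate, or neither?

White to move; white king on g5.
In check: no.
Legal moves for White include: Kh6, Kg6, Kf6, Kh5, Kf5, Rf2, Rd2, Re1, Qc8, Qh7, Qc7+, Qg6, Qc6, Qf5, Qc5, Qe4, Qc4, Qa4, ... (list truncated; more exist).
White has legal moves and is not in check → neither.

neither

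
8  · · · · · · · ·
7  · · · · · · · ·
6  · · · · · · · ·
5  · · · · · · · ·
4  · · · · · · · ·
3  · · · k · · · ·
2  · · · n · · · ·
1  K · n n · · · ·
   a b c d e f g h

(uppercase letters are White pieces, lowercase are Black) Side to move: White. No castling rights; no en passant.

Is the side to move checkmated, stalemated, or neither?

stalemate

White to move; white king on a1.
In check: no.
King squares — b1: attacked by Nd2; a2: attacked by Nc1; b2: attacked by Nd1.
Legal moves for White: none.
Not in check and no legal moves → stalemate.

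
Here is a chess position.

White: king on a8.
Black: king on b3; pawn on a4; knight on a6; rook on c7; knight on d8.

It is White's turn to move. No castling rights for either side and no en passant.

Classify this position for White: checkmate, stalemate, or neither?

White to move; white king on a8.
In check: no.
King squares — a7: attacked by Rc7; b7: attacked by Rc7; b8: attacked by Na6.
Legal moves for White: none.
Not in check and no legal moves → stalemate.

stalemate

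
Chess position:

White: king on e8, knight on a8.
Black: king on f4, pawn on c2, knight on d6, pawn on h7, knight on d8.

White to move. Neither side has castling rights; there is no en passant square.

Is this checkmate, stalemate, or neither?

neither

White to move; white king on e8.
In check: yes, from the black knight on d6.
Legal moves for White: Kf8, Kxd8, Ke7, Kd7.
White is in check but has 4 legal moves → neither.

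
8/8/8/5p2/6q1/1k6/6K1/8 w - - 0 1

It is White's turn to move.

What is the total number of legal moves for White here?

4

White to move; king on g2.
In check: yes, from the black queen on g4.
Legal moves: Kh2, Kf2, Kh1, Kf1.
Count: 4.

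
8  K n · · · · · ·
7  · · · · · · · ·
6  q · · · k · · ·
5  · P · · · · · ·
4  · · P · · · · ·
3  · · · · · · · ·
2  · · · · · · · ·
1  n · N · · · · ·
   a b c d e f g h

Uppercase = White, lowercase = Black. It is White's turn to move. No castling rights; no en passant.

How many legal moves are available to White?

2

White to move; king on a8.
In check: yes, from the black queen on a6.
Legal moves: Kxb8, bxa6.
Count: 2.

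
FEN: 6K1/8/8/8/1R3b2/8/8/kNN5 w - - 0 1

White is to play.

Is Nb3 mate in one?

no

After Nb3: black king on a1; in check: yes, from the white knight on b3.
Black has 3 legal replies: Kb2, Ka2, Kxb1.
In check but a legal move exists → not checkmate.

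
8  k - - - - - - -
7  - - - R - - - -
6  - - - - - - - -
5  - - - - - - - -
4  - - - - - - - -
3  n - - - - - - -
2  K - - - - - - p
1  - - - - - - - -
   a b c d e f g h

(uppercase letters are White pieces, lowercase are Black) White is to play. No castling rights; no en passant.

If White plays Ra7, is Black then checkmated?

no

After Ra7: black king on a8; in check: yes, from the white rook on a7.
Black has 2 legal replies: Kb8, Kxa7.
In check but a legal move exists → not checkmate.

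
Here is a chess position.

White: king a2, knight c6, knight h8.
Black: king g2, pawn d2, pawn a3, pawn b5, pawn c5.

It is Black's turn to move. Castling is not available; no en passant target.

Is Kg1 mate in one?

no

After Kg1: white king on a2; in check: no.
White is not in check, so this cannot be checkmate.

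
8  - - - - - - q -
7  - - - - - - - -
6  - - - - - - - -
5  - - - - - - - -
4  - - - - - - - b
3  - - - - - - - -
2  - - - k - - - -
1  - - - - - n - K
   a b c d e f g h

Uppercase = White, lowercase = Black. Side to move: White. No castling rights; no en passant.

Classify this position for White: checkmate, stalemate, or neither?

White to move; white king on h1.
In check: no.
King squares — g1: attacked by Qg8; g2: attacked by Qg8; h2: attacked by Nf1.
Legal moves for White: none.
Not in check and no legal moves → stalemate.

stalemate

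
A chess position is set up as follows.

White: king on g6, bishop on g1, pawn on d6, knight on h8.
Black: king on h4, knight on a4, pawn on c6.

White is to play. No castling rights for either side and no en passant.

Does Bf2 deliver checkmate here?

no

After Bf2: black king on h4; in check: yes, from the white bishop on f2.
Black has 2 legal replies: Kg4, Kh3.
In check but a legal move exists → not checkmate.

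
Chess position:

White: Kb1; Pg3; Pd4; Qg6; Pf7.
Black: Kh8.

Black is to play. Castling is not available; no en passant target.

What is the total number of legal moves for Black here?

Black to move; king on h8.
In check: no.
Legal moves: none.
Count: 0.

0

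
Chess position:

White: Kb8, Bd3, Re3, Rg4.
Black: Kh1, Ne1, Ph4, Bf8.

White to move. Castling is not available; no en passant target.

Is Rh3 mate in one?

After Rh3: black king on h1; in check: yes, from the white rook on h3.
King squares — g1: attacked by Rg4; g2: attacked by Rg4; h2: attacked by Rh3.
Black has no legal moves → checkmate.

yes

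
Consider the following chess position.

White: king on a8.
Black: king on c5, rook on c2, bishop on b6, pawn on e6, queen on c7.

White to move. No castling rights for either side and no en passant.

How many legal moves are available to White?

White to move; king on a8.
In check: no.
Legal moves: none.
Count: 0.

0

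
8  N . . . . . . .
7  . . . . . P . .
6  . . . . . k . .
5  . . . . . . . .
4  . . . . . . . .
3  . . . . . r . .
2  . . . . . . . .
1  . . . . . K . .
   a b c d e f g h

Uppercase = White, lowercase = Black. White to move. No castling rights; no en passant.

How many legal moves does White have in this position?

4

White to move; king on f1.
In check: yes, from the black rook on f3.
Legal moves: Kg2, Ke2, Kg1, Ke1.
Count: 4.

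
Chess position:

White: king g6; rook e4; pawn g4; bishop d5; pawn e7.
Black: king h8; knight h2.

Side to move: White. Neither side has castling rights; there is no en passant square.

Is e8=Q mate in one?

yes

After e8=Q: black king on h8; in check: yes, from the white queen on e8.
King squares — g7: attacked by Kg6; h7: attacked by Kg6; g8: attacked by Bd5.
Black has no legal moves → checkmate.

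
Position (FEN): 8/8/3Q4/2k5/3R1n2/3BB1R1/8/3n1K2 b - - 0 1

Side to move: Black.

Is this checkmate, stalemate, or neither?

Black to move; black king on c5.
In check: yes, from the white queen on d6.
King squares — b4: attacked by Rd4; c4: attacked by Bd3; d4: attacked by Be3; b5: attacked by Bd3; d5: attacked by Rd4; b6: attacked by Qd6; c6: attacked by Qd6; d6: attacked by Rd4.
Legal moves for Black: none.
In check with no legal moves → checkmate.

checkmate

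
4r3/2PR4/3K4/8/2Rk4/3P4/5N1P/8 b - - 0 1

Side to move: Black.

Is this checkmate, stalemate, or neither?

Black to move; black king on d4.
In check: yes, from the white rook on c4.
Legal moves for Black: Ke3.
Black is in check but has 1 legal move → neither.

neither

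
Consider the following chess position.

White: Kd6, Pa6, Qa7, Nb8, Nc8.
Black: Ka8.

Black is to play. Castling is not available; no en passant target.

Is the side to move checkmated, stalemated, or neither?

Black to move; black king on a8.
In check: yes, from the white queen on a7.
King squares — a7: attacked by Nc8; b7: attacked by Pa6; b8: attacked by Qa7.
Legal moves for Black: none.
In check with no legal moves → checkmate.

checkmate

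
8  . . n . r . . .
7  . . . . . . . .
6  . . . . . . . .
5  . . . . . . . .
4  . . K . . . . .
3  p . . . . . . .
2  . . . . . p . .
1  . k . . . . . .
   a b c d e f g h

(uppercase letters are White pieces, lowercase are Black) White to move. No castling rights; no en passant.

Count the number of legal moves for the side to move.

White to move; king on c4.
In check: no.
Legal moves: Kd5, Kc5, Kb5, Kd4, Kb4, Kd3, Kc3, Kb3.
Count: 8.

8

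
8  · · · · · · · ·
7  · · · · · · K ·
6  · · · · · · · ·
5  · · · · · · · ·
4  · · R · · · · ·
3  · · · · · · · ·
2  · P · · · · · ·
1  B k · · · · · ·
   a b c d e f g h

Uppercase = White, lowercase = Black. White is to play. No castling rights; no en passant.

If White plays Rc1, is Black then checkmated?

After Rc1: black king on b1; in check: yes, from the white rook on c1.
Black has 2 legal replies: Ka2, Kxc1.
In check but a legal move exists → not checkmate.

no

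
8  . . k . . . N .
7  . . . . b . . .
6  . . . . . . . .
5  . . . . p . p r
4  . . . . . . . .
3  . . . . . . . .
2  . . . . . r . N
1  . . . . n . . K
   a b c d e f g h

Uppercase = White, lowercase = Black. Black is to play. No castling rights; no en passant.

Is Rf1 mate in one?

After Rf1: white king on h1; in check: yes, from the black rook on f1.
King squares — g1: attacked by Rf1; g2: attacked by Ne1; h2: own knight.
White has no legal moves → checkmate.

yes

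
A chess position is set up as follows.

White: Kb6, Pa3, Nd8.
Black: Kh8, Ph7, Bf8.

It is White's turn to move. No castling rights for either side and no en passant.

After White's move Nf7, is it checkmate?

After Nf7: black king on h8; in check: yes, from the white knight on f7.
Black has 2 legal replies: Kg8, Kg7.
In check but a legal move exists → not checkmate.

no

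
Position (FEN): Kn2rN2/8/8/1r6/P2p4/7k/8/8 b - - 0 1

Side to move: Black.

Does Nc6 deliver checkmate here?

yes

After Nc6: white king on a8; in check: yes, from the black rook on e8.
King squares — a7: attacked by Nc6; b7: attacked by Rb5; b8: attacked by Rb5.
White has no legal moves → checkmate.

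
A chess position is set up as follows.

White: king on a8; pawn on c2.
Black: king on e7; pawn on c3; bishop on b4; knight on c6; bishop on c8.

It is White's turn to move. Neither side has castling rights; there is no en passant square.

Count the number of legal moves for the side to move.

White to move; king on a8.
In check: no.
Legal moves: none.
Count: 0.

0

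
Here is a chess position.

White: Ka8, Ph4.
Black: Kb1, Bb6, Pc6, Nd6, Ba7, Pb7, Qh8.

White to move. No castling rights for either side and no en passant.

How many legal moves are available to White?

White to move; king on a8.
In check: yes, from the black queen on h8.
Legal moves: none.
Count: 0.

0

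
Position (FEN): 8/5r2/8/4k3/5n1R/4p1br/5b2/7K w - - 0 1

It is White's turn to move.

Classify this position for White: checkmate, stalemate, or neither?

White to move; white king on h1.
In check: yes, from the black rook on h3.
King squares — g1: attacked by Bf2; g2: attacked by Nf4; h2: attacked by Bg3.
Legal moves for White: Rxh3.
White is in check but has 1 legal move → neither.

neither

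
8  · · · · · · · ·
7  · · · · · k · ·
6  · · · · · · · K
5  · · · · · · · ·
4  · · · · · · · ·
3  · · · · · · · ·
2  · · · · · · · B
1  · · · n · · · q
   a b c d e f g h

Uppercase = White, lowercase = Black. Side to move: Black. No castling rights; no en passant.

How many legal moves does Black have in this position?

21

Black to move; king on f7.
In check: no.
Legal moves: Kg8, Kf8, Ke8, Ke7, Kf6, Ke6, Qa8, Qb7, Qc6+, Qd5, Qe4, Qf3, Qxh2+, Qg2, Qg1, Qf1, Qe1, Ne3, Nc3, Nf2, Nb2.
Count: 21.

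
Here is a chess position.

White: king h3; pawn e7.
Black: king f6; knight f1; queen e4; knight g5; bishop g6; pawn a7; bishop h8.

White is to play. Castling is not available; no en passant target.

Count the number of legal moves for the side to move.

0

White to move; king on h3.
In check: yes, from the black knight on g5.
Legal moves: none.
Count: 0.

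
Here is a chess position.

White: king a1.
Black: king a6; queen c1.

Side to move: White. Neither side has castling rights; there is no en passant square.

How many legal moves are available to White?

White to move; king on a1.
In check: yes, from the black queen on c1.
Legal moves: Ka2.
Count: 1.

1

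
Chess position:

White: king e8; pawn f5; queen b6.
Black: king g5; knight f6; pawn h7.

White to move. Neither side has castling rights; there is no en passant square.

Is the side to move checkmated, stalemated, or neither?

White to move; white king on e8.
In check: yes, from the black knight on f6.
King squares — d7: attacked by Nf6; e7: available; f7: available; d8: available; f8: available.
Legal moves for White: Kf8, Kd8, Kf7, Ke7, Qxf6+.
White is in check but has 5 legal moves → neither.

neither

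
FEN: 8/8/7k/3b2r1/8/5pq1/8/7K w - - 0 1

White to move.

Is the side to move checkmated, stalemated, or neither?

stalemate

White to move; white king on h1.
In check: no.
King squares — g1: attacked by Qg3; g2: attacked by Pf3; h2: attacked by Qg3.
Legal moves for White: none.
Not in check and no legal moves → stalemate.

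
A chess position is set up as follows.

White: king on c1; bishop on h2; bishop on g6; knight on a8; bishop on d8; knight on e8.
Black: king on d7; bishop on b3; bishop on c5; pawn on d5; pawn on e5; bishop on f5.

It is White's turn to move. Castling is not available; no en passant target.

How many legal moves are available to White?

23

White to move; king on c1.
In check: no.
Legal moves: Ng7, Nec7, Nf6+, Nd6, Be7, Bc7, Bf6, Bb6, Bg5, Ba5, Bh4, Nac7, Nb6+, Bh7, Bf7, Bh5, Bxf5+, Bxe5, Bf4, Bg3, Bg1, Kd2, Kb2.
Count: 23.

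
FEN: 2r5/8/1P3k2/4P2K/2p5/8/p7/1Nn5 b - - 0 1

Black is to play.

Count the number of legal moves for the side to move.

6

Black to move; king on f6.
In check: yes, from the white pawn on e5.
Legal moves: Kg7, Kf7, Ke7, Ke6, Kf5, Kxe5.
Count: 6.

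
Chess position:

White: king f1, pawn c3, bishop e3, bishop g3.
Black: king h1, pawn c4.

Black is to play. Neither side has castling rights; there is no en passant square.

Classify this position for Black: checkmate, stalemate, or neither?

stalemate

Black to move; black king on h1.
In check: no.
King squares — g1: attacked by Kf1; g2: attacked by Kf1; h2: attacked by Bg3.
Legal moves for Black: none.
Not in check and no legal moves → stalemate.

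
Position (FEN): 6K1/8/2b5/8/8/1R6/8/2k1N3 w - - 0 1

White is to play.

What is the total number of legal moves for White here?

White to move; king on g8.
In check: no.
Legal moves: Kh8, Kf8, Kh7, Kg7, Kf7, Rb8, Rb7, Rb6, Rb5, Rb4, Rh3, Rg3, Rf3, Re3, Rd3, Rc3+, Ra3, Rb2, Rb1+, Nf3, Nd3+, Ng2, Nc2.
Count: 23.

23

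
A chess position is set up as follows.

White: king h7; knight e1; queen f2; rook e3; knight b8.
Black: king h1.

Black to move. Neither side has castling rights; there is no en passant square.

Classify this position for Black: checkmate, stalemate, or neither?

stalemate

Black to move; black king on h1.
In check: no.
King squares — g1: attacked by Qf2; g2: attacked by Ne1; h2: attacked by Qf2.
Legal moves for Black: none.
Not in check and no legal moves → stalemate.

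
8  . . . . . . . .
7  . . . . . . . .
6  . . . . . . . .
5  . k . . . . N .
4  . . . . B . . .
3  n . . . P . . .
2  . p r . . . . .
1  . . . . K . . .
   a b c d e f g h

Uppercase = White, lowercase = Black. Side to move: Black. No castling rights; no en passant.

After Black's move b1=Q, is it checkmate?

After b1=Q: white king on e1; in check: yes, from the black queen on b1.
King squares — d1: attacked by Qb1; f1: attacked by Qb1; d2: attacked by Rc2; e2: attacked by Rc2; f2: attacked by Rc2.
White has no legal moves → checkmate.

yes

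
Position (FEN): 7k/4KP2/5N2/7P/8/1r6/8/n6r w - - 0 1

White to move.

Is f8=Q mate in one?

yes

After f8=Q: black king on h8; in check: yes, from the white queen on f8.
King squares — g7: attacked by Qf8; h7: attacked by Nf6; g8: attacked by Nf6.
Black has no legal moves → checkmate.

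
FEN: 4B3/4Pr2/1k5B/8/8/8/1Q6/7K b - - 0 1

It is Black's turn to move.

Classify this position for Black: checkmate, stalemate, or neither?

neither

Black to move; black king on b6.
In check: yes, from the white queen on b2.
King squares — a5: available; b5: attacked by Qb2; c5: available; a6: available; c6: attacked by Be8; a7: available; b7: attacked by Qb2; c7: available.
Legal moves for Black: Kc7, Ka7, Ka6, Kc5, Ka5.
Black is in check but has 5 legal moves → neither.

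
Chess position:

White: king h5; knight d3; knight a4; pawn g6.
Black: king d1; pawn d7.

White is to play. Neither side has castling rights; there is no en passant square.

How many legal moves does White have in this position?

17

White to move; king on h5.
In check: no.
Legal moves: Kh6, Kg5, Kh4, Kg4, Nb6, Nac5, Nc3+, Nab2+, Ne5, Ndc5, Nf4, Nb4, Nf2+, Ndb2+, Ne1, Nc1, g7.
Count: 17.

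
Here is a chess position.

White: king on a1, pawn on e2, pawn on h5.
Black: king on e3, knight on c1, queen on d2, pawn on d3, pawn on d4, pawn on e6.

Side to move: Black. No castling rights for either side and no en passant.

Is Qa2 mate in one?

yes

After Qa2: white king on a1; in check: yes, from the black queen on a2.
King squares — b1: attacked by Qa2; a2: attacked by Nc1; b2: attacked by Qa2.
White has no legal moves → checkmate.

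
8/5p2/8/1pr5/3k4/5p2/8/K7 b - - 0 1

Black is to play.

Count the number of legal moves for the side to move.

23

Black to move; king on d4.
In check: no.
Legal moves: Rc8, Rc7, Rc6, Rh5, Rg5, Rf5, Re5, Rd5, Rc4, Rc3, Rc2, Rc1+, Ke5, Kd5, Ke4, Kc4, Ke3, Kd3, Kc3, f6, b4, f2, f5.
Count: 23.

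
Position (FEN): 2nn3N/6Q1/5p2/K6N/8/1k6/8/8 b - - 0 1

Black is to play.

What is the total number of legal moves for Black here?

Black to move; king on b3.
In check: no.
Legal moves: Nf7, Nb7+, Ne6, Nc6+, Ne7, Na7, Nd6, Nb6, Kc4, Kc3, Ka3, Kc2, Kb2, Ka2, f5.
Count: 15.

15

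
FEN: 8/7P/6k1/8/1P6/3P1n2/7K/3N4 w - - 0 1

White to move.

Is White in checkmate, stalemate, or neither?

White to move; white king on h2.
In check: yes, from the black knight on f3.
King squares — g1: attacked by Nf3; h1: available; g2: available; g3: available; h3: available.
Legal moves for White: Kh3, Kg3, Kg2, Kh1.
White is in check but has 4 legal moves → neither.

neither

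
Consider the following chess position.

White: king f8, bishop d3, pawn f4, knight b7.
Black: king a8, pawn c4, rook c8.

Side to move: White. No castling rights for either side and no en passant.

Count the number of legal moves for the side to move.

4

White to move; king on f8.
In check: yes, from the black rook on c8.
Legal moves: Kg7, Kf7, Ke7, Nd8.
Count: 4.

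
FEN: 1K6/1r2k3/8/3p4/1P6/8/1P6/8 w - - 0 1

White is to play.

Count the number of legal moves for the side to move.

3

White to move; king on b8.
In check: yes, from the black rook on b7.
Legal moves: Kc8, Ka8, Kxb7.
Count: 3.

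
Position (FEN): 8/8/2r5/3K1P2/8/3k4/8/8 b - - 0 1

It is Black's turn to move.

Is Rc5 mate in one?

After Rc5: white king on d5; in check: yes, from the black rook on c5.
White has 3 legal replies: Ke6, Kd6, Kxc5.
In check but a legal move exists → not checkmate.

no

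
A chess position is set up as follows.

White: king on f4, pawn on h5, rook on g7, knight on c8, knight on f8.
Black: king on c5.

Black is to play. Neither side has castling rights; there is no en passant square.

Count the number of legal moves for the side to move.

6

Black to move; king on c5.
In check: no.
Legal moves: Kc6, Kd5, Kb5, Kd4, Kc4, Kb4.
Count: 6.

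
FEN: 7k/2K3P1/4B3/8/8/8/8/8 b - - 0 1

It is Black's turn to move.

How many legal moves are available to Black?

Black to move; king on h8.
In check: yes, from the white pawn on g7.
Legal moves: Kh7, Kxg7.
Count: 2.

2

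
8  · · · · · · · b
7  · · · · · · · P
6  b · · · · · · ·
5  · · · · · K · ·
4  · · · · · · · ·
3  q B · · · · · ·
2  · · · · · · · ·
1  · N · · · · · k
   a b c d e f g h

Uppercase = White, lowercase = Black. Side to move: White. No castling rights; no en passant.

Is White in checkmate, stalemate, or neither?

White to move; white king on f5.
In check: no.
Legal moves for White: Kg6, Ke6, Kg5, Kg4, Kf4, Ke4, Bg8, Bf7, Be6, Bd5+, Bc4, Ba4, Bc2, Ba2, Bd1, Nc3, Nxa3, Nd2.
White has 18 legal moves and is not in check → neither.

neither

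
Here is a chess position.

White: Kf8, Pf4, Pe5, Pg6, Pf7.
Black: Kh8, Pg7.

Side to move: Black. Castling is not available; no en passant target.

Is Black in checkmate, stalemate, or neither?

stalemate

Black to move; black king on h8.
In check: no.
King squares — g7: own pawn; h7: attacked by Pg6; g8: attacked by Pf7.
Legal moves for Black: none.
Not in check and no legal moves → stalemate.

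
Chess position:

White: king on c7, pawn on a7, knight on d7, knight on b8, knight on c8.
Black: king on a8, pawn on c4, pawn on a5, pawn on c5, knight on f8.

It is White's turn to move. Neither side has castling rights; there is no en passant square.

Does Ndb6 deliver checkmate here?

After Ndb6: black king on a8; in check: yes, from the white knight on b6.
King squares — a7: attacked by Nc8; b7: attacked by Kc7; b8: attacked by Pa7.
Black has no legal moves → checkmate.

yes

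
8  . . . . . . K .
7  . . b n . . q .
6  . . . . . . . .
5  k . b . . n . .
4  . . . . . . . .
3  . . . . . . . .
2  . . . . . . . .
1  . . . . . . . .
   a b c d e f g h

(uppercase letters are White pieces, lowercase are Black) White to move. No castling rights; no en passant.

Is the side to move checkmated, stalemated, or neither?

checkmate

White to move; white king on g8.
In check: yes, from the black queen on g7.
King squares — f7: attacked by Qg7; g7: attacked by Nf5; h7: attacked by Qg7; f8: attacked by Bc5; h8: attacked by Qg7.
Legal moves for White: none.
In check with no legal moves → checkmate.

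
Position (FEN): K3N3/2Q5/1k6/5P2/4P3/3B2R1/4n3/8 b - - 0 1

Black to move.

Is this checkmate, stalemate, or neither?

Black to move; black king on b6.
In check: yes, from the white queen on c7.
King squares — a5: attacked by Qc7; b5: attacked by Bd3; c5: attacked by Qc7; a6: attacked by Bd3; c6: attacked by Qc7; a7: attacked by Qc7; b7: attacked by Qc7; c7: attacked by Ne8.
Legal moves for Black: none.
In check with no legal moves → checkmate.

checkmate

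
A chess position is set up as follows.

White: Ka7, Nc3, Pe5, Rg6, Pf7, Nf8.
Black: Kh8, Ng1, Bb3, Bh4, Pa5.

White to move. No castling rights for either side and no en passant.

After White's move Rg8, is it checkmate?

yes

After Rg8: black king on h8; in check: yes, from the white rook on g8.
King squares — g7: attacked by Rg8; h7: attacked by Nf8; g8: attacked by Pf7.
Black has no legal moves → checkmate.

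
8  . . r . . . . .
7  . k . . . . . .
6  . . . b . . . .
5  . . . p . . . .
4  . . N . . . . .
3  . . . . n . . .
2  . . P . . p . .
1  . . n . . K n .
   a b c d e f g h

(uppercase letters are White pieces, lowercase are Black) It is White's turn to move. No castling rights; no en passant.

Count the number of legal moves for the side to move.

White to move; king on f1.
In check: yes, from the black knight on e3.
Legal moves: Kxf2, Nxe3.
Count: 2.

2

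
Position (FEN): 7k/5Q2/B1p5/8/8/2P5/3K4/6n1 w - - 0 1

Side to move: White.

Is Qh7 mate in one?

no

After Qh7: black king on h8; in check: yes, from the white queen on h7.
Black has 1 legal reply: Kxh7.
In check but a legal move exists → not checkmate.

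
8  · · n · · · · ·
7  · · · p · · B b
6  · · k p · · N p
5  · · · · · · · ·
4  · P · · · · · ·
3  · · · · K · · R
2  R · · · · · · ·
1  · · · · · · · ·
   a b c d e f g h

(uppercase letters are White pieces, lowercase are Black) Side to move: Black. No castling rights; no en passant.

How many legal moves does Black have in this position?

12

Black to move; king on c6.
In check: no.
Legal moves: Ne7, Na7, Nb6, Bg8, Bxg6, Kc7, Kb7, Kb6, Kd5, Kb5, h5, d5.
Count: 12.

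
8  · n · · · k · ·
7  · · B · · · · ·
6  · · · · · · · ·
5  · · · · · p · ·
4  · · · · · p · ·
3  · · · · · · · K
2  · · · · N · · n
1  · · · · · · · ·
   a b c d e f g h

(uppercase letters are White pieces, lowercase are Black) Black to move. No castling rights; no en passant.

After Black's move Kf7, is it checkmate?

After Kf7: white king on h3; in check: no.
White is not in check, so this cannot be checkmate.

no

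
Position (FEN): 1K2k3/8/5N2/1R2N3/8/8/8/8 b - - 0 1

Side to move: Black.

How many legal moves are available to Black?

3

Black to move; king on e8.
In check: yes, from the white knight on f6.
Legal moves: Kf8, Kd8, Ke7.
Count: 3.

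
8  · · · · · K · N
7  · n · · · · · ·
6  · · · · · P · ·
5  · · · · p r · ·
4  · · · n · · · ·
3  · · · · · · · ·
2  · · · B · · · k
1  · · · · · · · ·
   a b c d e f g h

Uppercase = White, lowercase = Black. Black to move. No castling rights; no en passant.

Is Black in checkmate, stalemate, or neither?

neither

Black to move; black king on h2.
In check: no.
Legal moves for Black include: Nd8, Nd6, Nc5, Na5, Rxf6+, Rh5, Rg5, Rf4, Rf3, Rf2, Rf1, Ne6+, Nc6, Nb5, Nf3, Nb3, Ne2, Nc2, ... (list truncated; more exist).
Black has legal moves and is not in check → neither.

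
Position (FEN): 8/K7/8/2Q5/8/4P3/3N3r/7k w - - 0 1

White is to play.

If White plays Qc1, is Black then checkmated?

no

After Qc1: black king on h1; in check: yes, from the white queen on c1.
Black has 1 legal reply: Kg2.
In check but a legal move exists → not checkmate.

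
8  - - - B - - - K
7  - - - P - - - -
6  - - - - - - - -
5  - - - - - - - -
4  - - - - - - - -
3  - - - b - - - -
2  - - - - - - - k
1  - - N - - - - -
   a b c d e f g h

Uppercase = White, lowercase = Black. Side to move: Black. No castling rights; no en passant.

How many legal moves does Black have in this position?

Black to move; king on h2.
In check: no.
Legal moves: Bh7, Bg6, Ba6, Bf5, Bb5, Be4, Bc4, Be2, Bc2, Bf1, Bb1, Kh3, Kg3, Kg2, Kh1, Kg1.
Count: 16.

16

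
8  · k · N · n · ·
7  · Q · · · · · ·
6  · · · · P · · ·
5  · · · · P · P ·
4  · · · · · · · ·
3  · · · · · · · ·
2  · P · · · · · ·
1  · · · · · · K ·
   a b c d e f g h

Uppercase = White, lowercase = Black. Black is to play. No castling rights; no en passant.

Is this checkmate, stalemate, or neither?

Black to move; black king on b8.
In check: yes, from the white queen on b7.
King squares — a7: attacked by Qb7; b7: attacked by Nd8; c7: attacked by Qb7; a8: attacked by Qb7; c8: attacked by Qb7.
Legal moves for Black: none.
In check with no legal moves → checkmate.

checkmate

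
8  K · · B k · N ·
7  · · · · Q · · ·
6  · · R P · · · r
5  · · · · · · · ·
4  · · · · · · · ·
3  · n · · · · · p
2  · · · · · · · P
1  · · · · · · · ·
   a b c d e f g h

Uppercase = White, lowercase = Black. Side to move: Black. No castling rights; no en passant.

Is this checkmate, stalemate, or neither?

checkmate

Black to move; black king on e8.
In check: yes, from the white queen on e7.
King squares — d7: attacked by Qe7; e7: attacked by Pd6; f7: attacked by Qe7; d8: attacked by Qe7; f8: attacked by Qe7.
Legal moves for Black: none.
In check with no legal moves → checkmate.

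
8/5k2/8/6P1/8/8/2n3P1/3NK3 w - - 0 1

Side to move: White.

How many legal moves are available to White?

White to move; king on e1.
In check: yes, from the black knight on c2.
Legal moves: Kf2, Ke2, Kd2, Kf1.
Count: 4.

4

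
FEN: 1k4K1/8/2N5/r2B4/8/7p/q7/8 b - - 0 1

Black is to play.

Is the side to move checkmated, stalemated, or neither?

Black to move; black king on b8.
In check: yes, from the white knight on c6.
Legal moves for Black: Kc8, Ka8, Kc7, Kb7.
Black is in check but has 4 legal moves → neither.

neither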